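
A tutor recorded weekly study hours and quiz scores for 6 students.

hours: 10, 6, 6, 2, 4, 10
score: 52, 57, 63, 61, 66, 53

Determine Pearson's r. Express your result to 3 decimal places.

-0.816

n = 6, Σx = 38, Σy = 352, Σx² = 292, Σy² = 20808, Σxy = 2156
nΣxy − ΣxΣy = 12936 − 13376 = -440
nΣx² − (Σx)² = 1752 − 1444 = 308; nΣy² − (Σy)² = 124848 − 123904 = 944
r = -440 / √(308 × 944) = -440 / 539.2142 ≈ -0.816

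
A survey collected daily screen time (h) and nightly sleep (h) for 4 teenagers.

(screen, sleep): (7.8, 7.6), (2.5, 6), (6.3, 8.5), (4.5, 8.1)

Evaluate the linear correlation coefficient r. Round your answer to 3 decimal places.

n = 4, Σx = 21.1, Σy = 30.2, Σx² = 127.03, Σy² = 231.62, Σxy = 164.28
nΣxy − ΣxΣy = 657.12 − 637.22 = 19.9
nΣx² − (Σx)² = 508.12 − 445.21 = 62.91; nΣy² − (Σy)² = 926.48 − 912.04 = 14.44
r = 19.9 / √(62.91 × 14.44) = 19.9 / 30.1400 ≈ 0.660

0.660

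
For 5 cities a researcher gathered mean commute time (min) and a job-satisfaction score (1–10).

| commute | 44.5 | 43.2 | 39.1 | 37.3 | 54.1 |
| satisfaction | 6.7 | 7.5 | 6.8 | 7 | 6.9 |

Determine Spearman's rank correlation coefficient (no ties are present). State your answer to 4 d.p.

Rank commute: 4, 3, 2, 1, 5
Rank satisfaction: 1, 5, 2, 4, 3
d = rank(commute) − rank(satisfaction): 3, -2, 0, -3, 2; Σd² = 26
ρ = 1 − 6Σd² / [n(n²−1)] = 1 − 6×26 / (5×24) = 1 − 156/120 ≈ -0.3000

-0.3000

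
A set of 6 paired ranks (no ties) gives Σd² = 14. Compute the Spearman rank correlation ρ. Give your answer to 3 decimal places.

ρ = 1 − 6Σd² / [n(n²−1)] = 1 − 6×14 / (6×35)
  = 1 − 84/210 = 1 − 0.4000 ≈ 0.600

0.600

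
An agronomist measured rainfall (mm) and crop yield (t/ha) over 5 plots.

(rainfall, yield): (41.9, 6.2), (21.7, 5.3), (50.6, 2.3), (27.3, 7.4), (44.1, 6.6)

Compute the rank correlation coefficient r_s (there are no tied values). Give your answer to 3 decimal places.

Rank rainfall: 3, 1, 5, 2, 4
Rank yield: 3, 2, 1, 5, 4
d = rank(rainfall) − rank(yield): 0, -1, 4, -3, 0; Σd² = 26
ρ = 1 − 6Σd² / [n(n²−1)] = 1 − 6×26 / (5×24) = 1 − 156/120 ≈ -0.300

-0.300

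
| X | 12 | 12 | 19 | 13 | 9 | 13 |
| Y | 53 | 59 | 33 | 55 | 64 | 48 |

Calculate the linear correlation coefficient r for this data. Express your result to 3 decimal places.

n = 6, ΣX = 78, ΣY = 312, ΣX² = 1068, ΣY² = 16804, ΣXY = 3886
nΣXY − ΣXΣY = 23316 − 24336 = -1020
nΣX² − (ΣX)² = 6408 − 6084 = 324; nΣY² − (ΣY)² = 100824 − 97344 = 3480
r = -1020 / √(324 × 3480) = -1020 / 1061.8474 ≈ -0.961

-0.961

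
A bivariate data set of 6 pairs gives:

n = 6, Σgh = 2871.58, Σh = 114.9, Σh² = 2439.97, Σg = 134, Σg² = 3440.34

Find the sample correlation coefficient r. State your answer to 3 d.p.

r = (nΣgh − ΣgΣh) / √[(nΣg² − (Σg)²)(nΣh² − (Σh)²)]
Numerator: 6×2871.58 − 134×114.9 = 1832.88
Denominator: √[(20642.04 − 17956)(14639.82 − 13202.01)] = √[2686.04 × 1437.81] = 1965.2011
r = 1832.88 / 1965.2011 ≈ 0.933

0.933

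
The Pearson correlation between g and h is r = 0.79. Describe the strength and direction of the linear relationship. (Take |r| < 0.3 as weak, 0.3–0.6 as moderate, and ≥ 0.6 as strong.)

r = 0.79 > 0 so the relationship is positive.
|r| = 0.79, which falls in the strong range.

strong positive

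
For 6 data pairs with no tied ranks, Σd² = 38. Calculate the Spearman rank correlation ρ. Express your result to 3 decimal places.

ρ = 1 − 6Σd² / [n(n²−1)] = 1 − 6×38 / (6×35)
  = 1 − 228/210 = 1 − 1.0857 ≈ -0.086

-0.086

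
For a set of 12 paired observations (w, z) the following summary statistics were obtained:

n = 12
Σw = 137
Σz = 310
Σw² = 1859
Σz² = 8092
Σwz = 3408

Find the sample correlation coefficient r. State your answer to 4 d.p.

-0.8350

r = (nΣwz − ΣwΣz) / √[(nΣw² − (Σw)²)(nΣz² − (Σz)²)]
Numerator: 12×3408 − 137×310 = -1574
Denominator: √[(22308 − 18769)(97104 − 96100)] = √[3539 × 1004] = 1884.9817
r = -1574 / 1884.9817 ≈ -0.8350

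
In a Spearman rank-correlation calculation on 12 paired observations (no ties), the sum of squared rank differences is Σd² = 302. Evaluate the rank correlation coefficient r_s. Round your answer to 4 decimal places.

-0.0559

ρ = 1 − 6Σd² / [n(n²−1)] = 1 − 6×302 / (12×143)
  = 1 − 1812/1716 = 1 − 1.05594 ≈ -0.0559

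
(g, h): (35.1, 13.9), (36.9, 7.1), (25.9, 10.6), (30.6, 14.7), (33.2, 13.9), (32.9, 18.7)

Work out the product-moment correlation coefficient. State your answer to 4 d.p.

n = 6, Σg = 194.6, Σh = 78.9, Σg² = 6385.44, Σh² = 1114.97, Σgh = 2550.95
nΣgh − ΣgΣh = 15305.7 − 15353.94 = -48.24
nΣg² − (Σg)² = 38312.64 − 37869.16 = 443.48; nΣh² − (Σh)² = 6689.82 − 6225.21 = 464.61
r = -48.24 / √(443.48 × 464.61) = -48.24 / 453.9221 ≈ -0.1063

-0.1063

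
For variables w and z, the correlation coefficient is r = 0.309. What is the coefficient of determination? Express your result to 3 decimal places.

0.095

r² = (0.309)² = 0.095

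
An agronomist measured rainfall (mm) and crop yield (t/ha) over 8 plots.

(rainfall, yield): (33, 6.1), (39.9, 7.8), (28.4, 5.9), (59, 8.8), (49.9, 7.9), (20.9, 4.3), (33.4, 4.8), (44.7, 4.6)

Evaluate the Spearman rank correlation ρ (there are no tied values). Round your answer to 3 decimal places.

0.690

Rank rainfall: 3, 5, 2, 8, 7, 1, 4, 6
Rank yield: 5, 6, 4, 8, 7, 1, 3, 2
d = rank(rainfall) − rank(yield): -2, -1, -2, 0, 0, 0, 1, 4; Σd² = 26
ρ = 1 − 6Σd² / [n(n²−1)] = 1 − 6×26 / (8×63) = 1 − 156/504 ≈ 0.690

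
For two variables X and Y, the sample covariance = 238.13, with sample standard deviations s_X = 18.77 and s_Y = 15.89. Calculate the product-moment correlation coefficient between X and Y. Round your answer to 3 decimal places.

r = Cov(X,Y) / (s_X · s_Y) = 238.13 / (18.77 × 15.89)
  = 238.13 / 298.2553 ≈ 0.798

0.798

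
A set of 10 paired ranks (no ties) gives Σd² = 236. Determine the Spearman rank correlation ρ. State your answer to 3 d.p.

-0.430

ρ = 1 − 6Σd² / [n(n²−1)] = 1 − 6×236 / (10×99)
  = 1 − 1416/990 = 1 − 1.4303 ≈ -0.430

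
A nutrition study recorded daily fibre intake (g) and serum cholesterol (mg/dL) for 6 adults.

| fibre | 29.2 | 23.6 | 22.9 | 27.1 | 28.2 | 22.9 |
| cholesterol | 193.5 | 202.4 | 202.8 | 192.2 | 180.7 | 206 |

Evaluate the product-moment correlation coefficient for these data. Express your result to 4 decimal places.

n = 6, Σx = 153.9, Σy = 1177.6, Σx² = 3988.07, Σy² = 231565.18, Σxy = 30092.72
nΣxy − ΣxΣy = 180556.32 − 181232.64 = -676.32
nΣx² − (Σx)² = 23928.42 − 23685.21 = 243.21; nΣy² − (Σy)² = 1389391.08 − 1386741.76 = 2649.32
r = -676.32 / √(243.21 × 2649.32) = -676.32 / 802.7086 ≈ -0.8425

-0.8425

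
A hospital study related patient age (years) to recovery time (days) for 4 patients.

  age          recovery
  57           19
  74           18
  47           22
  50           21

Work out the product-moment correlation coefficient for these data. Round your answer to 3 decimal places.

n = 4, Σx = 228, Σy = 80, Σx² = 13434, Σy² = 1610, Σxy = 4499
nΣxy − ΣxΣy = 17996 − 18240 = -244
nΣx² − (Σx)² = 53736 − 51984 = 1752; nΣy² − (Σy)² = 6440 − 6400 = 40
r = -244 / √(1752 × 40) = -244 / 264.7263 ≈ -0.922

-0.922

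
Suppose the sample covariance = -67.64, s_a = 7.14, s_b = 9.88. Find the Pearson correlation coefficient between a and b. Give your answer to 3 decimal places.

r = Cov(a,b) / (s_a · s_b) = -67.64 / (7.14 × 9.88)
  = -67.64 / 70.5432 ≈ -0.959

-0.959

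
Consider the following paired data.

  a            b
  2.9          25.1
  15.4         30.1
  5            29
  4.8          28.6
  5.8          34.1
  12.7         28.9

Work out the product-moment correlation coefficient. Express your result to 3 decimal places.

n = 6, Σa = 46.6, Σb = 175.8, Σa² = 488.54, Σb² = 5193, Σab = 1383.42
nΣab − ΣaΣb = 8300.52 − 8192.28 = 108.24
nΣa² − (Σa)² = 2931.24 − 2171.56 = 759.68; nΣb² − (Σb)² = 31158 − 30905.64 = 252.36
r = 108.24 / √(759.68 × 252.36) = 108.24 / 437.8503 ≈ 0.247

0.247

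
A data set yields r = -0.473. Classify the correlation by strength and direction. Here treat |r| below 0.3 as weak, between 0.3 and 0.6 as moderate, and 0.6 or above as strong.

moderate negative

r = -0.473 < 0 so the relationship is negative.
|r| = 0.473, which falls in the moderate range.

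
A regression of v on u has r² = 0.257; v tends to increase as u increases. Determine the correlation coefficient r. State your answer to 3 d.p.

0.507

|r| = √0.257 = 0.507
The association is positive, so r = 0.507.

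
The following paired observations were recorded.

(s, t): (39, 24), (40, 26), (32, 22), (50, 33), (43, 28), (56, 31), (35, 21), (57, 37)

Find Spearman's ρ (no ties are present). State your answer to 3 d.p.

Rank s: 3, 4, 1, 6, 5, 7, 2, 8
Rank t: 3, 4, 2, 7, 5, 6, 1, 8
d = rank(s) − rank(t): 0, 0, -1, -1, 0, 1, 1, 0; Σd² = 4
ρ = 1 − 6Σd² / [n(n²−1)] = 1 − 6×4 / (8×63) = 1 − 24/504 ≈ 0.952

0.952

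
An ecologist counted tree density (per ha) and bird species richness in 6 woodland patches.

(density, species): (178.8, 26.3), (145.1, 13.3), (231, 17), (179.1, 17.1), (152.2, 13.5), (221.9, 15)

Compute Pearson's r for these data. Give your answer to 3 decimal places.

0.153

n = 6, Σx = 1108.1, Σy = 102.2, Σx² = 210865.71, Σy² = 1857.24, Σxy = 19005.08
nΣxy − ΣxΣy = 114030.48 − 113247.82 = 782.66
nΣx² − (Σx)² = 1265194.26 − 1227885.61 = 37308.65; nΣy² − (Σy)² = 11143.44 − 10444.84 = 698.6
r = 782.66 / √(37308.65 × 698.6) = 782.66 / 5105.2740 ≈ 0.153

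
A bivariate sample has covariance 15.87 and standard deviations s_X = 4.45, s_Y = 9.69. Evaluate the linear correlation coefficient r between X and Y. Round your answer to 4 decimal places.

0.3680

r = Cov(X,Y) / (s_X · s_Y) = 15.87 / (4.45 × 9.69)
  = 15.87 / 43.1205 ≈ 0.3680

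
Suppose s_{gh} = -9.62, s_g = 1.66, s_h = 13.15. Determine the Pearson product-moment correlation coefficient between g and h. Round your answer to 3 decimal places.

-0.441

r = Cov(g,h) / (s_g · s_h) = -9.62 / (1.66 × 13.15)
  = -9.62 / 21.8290 ≈ -0.441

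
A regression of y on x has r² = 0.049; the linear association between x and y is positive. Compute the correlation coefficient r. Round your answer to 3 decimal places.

|r| = √0.049 = 0.221
The association is positive, so r = 0.221.

0.221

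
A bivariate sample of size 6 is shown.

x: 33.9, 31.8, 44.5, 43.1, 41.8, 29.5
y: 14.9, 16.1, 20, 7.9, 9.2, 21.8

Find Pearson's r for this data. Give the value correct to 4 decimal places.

-0.4986

n = 6, Σx = 224.6, Σy = 89.9, Σx² = 8615.8, Σy² = 1503.51, Σxy = 3275.24
nΣxy − ΣxΣy = 19651.44 − 20191.54 = -540.1
nΣx² − (Σx)² = 51694.8 − 50445.16 = 1249.64; nΣy² − (Σy)² = 9021.06 − 8082.01 = 939.05
r = -540.1 / √(1249.64 × 939.05) = -540.1 / 1083.2703 ≈ -0.4986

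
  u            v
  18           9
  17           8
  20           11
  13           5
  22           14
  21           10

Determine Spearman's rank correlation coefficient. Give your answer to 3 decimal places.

0.943

Rank u: 3, 2, 4, 1, 6, 5
Rank v: 3, 2, 5, 1, 6, 4
d = rank(u) − rank(v): 0, 0, -1, 0, 0, 1; Σd² = 2
ρ = 1 − 6Σd² / [n(n²−1)] = 1 − 6×2 / (6×35) = 1 − 12/210 ≈ 0.943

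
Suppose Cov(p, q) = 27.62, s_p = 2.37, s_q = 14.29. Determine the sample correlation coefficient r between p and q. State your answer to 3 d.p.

r = Cov(p,q) / (s_p · s_q) = 27.62 / (2.37 × 14.29)
  = 27.62 / 33.8673 ≈ 0.816

0.816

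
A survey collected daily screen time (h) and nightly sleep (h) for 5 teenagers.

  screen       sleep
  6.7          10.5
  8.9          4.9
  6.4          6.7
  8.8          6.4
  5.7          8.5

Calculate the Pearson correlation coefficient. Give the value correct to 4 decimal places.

n = 5, Σx = 36.5, Σy = 37, Σx² = 274.99, Σy² = 292.36, Σxy = 261.61
nΣxy − ΣxΣy = 1308.05 − 1350.5 = -42.45
nΣx² − (Σx)² = 1374.95 − 1332.25 = 42.7; nΣy² − (Σy)² = 1461.8 − 1369 = 92.8
r = -42.45 / √(42.7 × 92.8) = -42.45 / 62.9489 ≈ -0.6744

-0.6744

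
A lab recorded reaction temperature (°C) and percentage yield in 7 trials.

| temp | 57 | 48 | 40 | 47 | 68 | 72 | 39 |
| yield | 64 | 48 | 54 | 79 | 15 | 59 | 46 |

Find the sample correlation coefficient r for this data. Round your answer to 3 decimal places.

-0.295

n = 7, Σx = 371, Σy = 365, Σx² = 20691, Σy² = 21379, Σxy = 18887
nΣxy − ΣxΣy = 132209 − 135415 = -3206
nΣx² − (Σx)² = 144837 − 137641 = 7196; nΣy² − (Σy)² = 149653 − 133225 = 16428
r = -3206 / √(7196 × 16428) = -3206 / 10872.7130 ≈ -0.295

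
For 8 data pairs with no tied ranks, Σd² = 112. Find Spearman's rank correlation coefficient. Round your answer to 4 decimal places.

-0.3333

ρ = 1 − 6Σd² / [n(n²−1)] = 1 − 6×112 / (8×63)
  = 1 − 672/504 = 1 − 1.33333 ≈ -0.3333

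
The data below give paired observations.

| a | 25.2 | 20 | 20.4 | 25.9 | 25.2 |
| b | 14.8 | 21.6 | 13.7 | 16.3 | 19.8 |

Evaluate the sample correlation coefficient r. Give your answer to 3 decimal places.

-0.164

n = 5, Σa = 116.7, Σb = 86.2, Σa² = 2757.05, Σb² = 1531.02, Σab = 2005.57
nΣab − ΣaΣb = 10027.85 − 10059.54 = -31.69
nΣa² − (Σa)² = 13785.25 − 13618.89 = 166.36; nΣb² − (Σb)² = 7655.1 − 7430.44 = 224.66
r = -31.69 / √(166.36 × 224.66) = -31.69 / 193.3247 ≈ -0.164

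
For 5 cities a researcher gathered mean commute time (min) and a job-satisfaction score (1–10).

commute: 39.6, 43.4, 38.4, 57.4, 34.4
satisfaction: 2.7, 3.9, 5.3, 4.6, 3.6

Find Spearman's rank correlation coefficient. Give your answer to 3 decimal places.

Rank commute: 3, 4, 2, 5, 1
Rank satisfaction: 1, 3, 5, 4, 2
d = rank(commute) − rank(satisfaction): 2, 1, -3, 1, -1; Σd² = 16
ρ = 1 − 6Σd² / [n(n²−1)] = 1 − 6×16 / (5×24) = 1 − 96/120 ≈ 0.200

0.200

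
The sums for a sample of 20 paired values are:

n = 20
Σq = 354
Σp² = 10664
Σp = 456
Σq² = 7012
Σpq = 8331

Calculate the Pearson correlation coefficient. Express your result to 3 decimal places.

r = (nΣpq − ΣpΣq) / √[(nΣp² − (Σp)²)(nΣq² − (Σq)²)]
Numerator: 20×8331 − 456×354 = 5196
Denominator: √[(213280 − 207936)(140240 − 125316)] = √[5344 × 14924] = 8930.5014
r = 5196 / 8930.5014 ≈ 0.582

0.582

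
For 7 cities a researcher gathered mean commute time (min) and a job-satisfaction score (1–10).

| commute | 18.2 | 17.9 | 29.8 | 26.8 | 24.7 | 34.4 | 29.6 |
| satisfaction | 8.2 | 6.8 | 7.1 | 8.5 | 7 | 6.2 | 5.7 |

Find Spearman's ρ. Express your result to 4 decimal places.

Rank commute: 2, 1, 6, 4, 3, 7, 5
Rank satisfaction: 6, 3, 5, 7, 4, 2, 1
d = rank(commute) − rank(satisfaction): -4, -2, 1, -3, -1, 5, 4; Σd² = 72
ρ = 1 − 6Σd² / [n(n²−1)] = 1 − 6×72 / (7×48) = 1 − 432/336 ≈ -0.2857

-0.2857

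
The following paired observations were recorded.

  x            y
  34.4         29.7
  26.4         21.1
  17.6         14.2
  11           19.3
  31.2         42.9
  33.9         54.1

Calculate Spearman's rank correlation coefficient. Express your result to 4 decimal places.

Rank x: 6, 3, 2, 1, 4, 5
Rank y: 4, 3, 1, 2, 5, 6
d = rank(x) − rank(y): 2, 0, 1, -1, -1, -1; Σd² = 8
ρ = 1 − 6Σd² / [n(n²−1)] = 1 − 6×8 / (6×35) = 1 − 48/210 ≈ 0.7714

0.7714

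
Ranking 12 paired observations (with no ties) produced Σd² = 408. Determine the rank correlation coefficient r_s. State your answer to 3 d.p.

-0.427

ρ = 1 − 6Σd² / [n(n²−1)] = 1 − 6×408 / (12×143)
  = 1 − 2448/1716 = 1 − 1.4266 ≈ -0.427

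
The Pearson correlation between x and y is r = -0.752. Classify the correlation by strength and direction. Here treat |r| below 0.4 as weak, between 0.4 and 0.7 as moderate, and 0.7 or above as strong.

strong negative

r = -0.752 < 0 so the relationship is negative.
|r| = 0.752, which falls in the strong range.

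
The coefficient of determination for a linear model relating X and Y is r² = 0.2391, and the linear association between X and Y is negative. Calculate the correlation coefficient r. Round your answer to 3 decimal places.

|r| = √0.2391 = 0.489
The association is negative, so r = −0.489.

-0.489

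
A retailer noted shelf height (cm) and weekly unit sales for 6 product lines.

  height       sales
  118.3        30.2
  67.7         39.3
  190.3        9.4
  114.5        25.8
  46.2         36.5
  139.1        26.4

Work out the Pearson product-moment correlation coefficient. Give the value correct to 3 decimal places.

n = 6, Σx = 676.1, Σy = 167.6, Σx² = 89385.77, Σy² = 5239.74, Σxy = 16334.73
nΣxy − ΣxΣy = 98008.38 − 113314.36 = -15305.98
nΣx² − (Σx)² = 536314.62 − 457111.21 = 79203.41; nΣy² − (Σy)² = 31438.44 − 28089.76 = 3348.68
r = -15305.98 / √(79203.41 × 3348.68) = -15305.98 / 16285.7875 ≈ -0.940

-0.940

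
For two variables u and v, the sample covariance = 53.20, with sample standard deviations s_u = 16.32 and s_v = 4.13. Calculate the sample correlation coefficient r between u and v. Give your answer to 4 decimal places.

r = Cov(u,v) / (s_u · s_v) = 53.20 / (16.32 × 4.13)
  = 53.20 / 67.4016 ≈ 0.7893

0.7893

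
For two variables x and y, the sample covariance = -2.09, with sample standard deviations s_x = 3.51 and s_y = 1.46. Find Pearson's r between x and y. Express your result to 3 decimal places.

r = Cov(x,y) / (s_x · s_y) = -2.09 / (3.51 × 1.46)
  = -2.09 / 5.1246 ≈ -0.408

-0.408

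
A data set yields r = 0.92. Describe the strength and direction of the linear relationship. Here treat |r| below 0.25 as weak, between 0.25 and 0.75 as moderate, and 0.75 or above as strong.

strong positive

r = 0.92 > 0 so the relationship is positive.
|r| = 0.92, which falls in the strong range.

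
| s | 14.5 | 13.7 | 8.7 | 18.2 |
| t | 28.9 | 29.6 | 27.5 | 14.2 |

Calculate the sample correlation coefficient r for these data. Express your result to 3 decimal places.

-0.679

n = 4, Σs = 55.1, Σt = 100.2, Σs² = 804.87, Σt² = 2669.26, Σst = 1322.26
nΣst − ΣsΣt = 5289.04 − 5521.02 = -231.98
nΣs² − (Σs)² = 3219.48 − 3036.01 = 183.47; nΣt² − (Σt)² = 10677.04 − 10040.04 = 637
r = -231.98 / √(183.47 × 637) = -231.98 / 341.8631 ≈ -0.679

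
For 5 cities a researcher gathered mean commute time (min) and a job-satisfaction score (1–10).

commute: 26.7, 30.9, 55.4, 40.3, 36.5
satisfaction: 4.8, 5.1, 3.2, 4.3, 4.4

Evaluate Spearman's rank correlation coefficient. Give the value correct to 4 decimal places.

Rank commute: 1, 2, 5, 4, 3
Rank satisfaction: 4, 5, 1, 2, 3
d = rank(commute) − rank(satisfaction): -3, -3, 4, 2, 0; Σd² = 38
ρ = 1 − 6Σd² / [n(n²−1)] = 1 − 6×38 / (5×24) = 1 − 228/120 ≈ -0.9000

-0.9000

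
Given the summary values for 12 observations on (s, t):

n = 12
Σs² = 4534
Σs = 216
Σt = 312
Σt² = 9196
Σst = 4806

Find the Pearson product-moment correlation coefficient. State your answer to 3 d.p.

r = (nΣst − ΣsΣt) / √[(nΣs² − (Σs)²)(nΣt² − (Σt)²)]
Numerator: 12×4806 − 216×312 = -9720
Denominator: √[(54408 − 46656)(110352 − 97344)] = √[7752 × 13008] = 10041.8134
r = -9720 / 10041.8134 ≈ -0.968

-0.968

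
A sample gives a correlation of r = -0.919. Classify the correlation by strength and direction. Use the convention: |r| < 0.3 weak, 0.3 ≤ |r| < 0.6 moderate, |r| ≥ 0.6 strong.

strong negative

r = -0.919 < 0 so the relationship is negative.
|r| = 0.919, which falls in the strong range.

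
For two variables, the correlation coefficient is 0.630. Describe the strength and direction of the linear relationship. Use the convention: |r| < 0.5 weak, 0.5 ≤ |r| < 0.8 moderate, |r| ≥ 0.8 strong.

moderate positive

r = 0.630 > 0 so the relationship is positive.
|r| = 0.630, which falls in the moderate range.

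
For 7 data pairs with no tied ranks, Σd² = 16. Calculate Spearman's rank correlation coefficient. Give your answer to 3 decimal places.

ρ = 1 − 6Σd² / [n(n²−1)] = 1 − 6×16 / (7×48)
  = 1 − 96/336 = 1 − 0.2857 ≈ 0.714

0.714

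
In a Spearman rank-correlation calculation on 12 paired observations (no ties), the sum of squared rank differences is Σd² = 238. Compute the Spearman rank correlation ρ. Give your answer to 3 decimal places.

0.168

ρ = 1 − 6Σd² / [n(n²−1)] = 1 − 6×238 / (12×143)
  = 1 − 1428/1716 = 1 − 0.8322 ≈ 0.168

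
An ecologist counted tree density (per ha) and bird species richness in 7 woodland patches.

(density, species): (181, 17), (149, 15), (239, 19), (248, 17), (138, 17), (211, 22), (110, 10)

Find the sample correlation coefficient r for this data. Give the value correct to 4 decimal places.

0.7123

n = 7, Σx = 1276, Σy = 117, Σx² = 249252, Σy² = 2037, Σxy = 22157
nΣxy − ΣxΣy = 155099 − 149292 = 5807
nΣx² − (Σx)² = 1744764 − 1628176 = 116588; nΣy² − (Σy)² = 14259 − 13689 = 570
r = 5807 / √(116588 × 570) = 5807 / 8152.0034 ≈ 0.7123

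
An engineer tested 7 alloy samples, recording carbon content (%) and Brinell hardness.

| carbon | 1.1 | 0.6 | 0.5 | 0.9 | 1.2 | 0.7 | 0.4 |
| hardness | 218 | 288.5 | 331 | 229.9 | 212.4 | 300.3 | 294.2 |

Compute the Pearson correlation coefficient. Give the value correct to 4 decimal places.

n = 7, Σx = 5.4, Σy = 1874.3, Σx² = 4.72, Σy² = 515018.75, Σxy = 1368.08
nΣxy − ΣxΣy = 9576.56 − 10121.22 = -544.66
nΣx² − (Σx)² = 33.04 − 29.16 = 3.88; nΣy² − (Σy)² = 3605131.25 − 3513000.49 = 92130.76
r = -544.66 / √(3.88 × 92130.76) = -544.66 / 597.8857 ≈ -0.9110

-0.9110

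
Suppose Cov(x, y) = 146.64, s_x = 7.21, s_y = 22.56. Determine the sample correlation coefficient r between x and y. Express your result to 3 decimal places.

r = Cov(x,y) / (s_x · s_y) = 146.64 / (7.21 × 22.56)
  = 146.64 / 162.6576 ≈ 0.902

0.902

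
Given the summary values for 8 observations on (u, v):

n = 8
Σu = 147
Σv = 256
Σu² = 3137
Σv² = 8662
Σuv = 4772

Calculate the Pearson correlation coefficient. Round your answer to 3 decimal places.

r = (nΣuv − ΣuΣv) / √[(nΣu² − (Σu)²)(nΣv² − (Σv)²)]
Numerator: 8×4772 − 147×256 = 544
Denominator: √[(25096 − 21609)(69296 − 65536)] = √[3487 × 3760] = 3620.9281
r = 544 / 3620.9281 ≈ 0.150

0.150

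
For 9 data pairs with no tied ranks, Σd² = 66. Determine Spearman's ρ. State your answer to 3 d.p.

0.450

ρ = 1 − 6Σd² / [n(n²−1)] = 1 − 6×66 / (9×80)
  = 1 − 396/720 = 1 − 0.5500 ≈ 0.450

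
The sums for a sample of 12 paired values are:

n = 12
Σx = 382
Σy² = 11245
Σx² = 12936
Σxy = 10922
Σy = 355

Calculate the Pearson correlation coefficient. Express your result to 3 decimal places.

r = (nΣxy − ΣxΣy) / √[(nΣx² − (Σx)²)(nΣy² − (Σy)²)]
Numerator: 12×10922 − 382×355 = -4546
Denominator: √[(155232 − 145924)(134940 − 126025)] = √[9308 × 8915] = 9109.3809
r = -4546 / 9109.3809 ≈ -0.499

-0.499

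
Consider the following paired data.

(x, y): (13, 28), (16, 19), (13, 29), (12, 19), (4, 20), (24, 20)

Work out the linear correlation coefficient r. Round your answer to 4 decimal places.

n = 6, Σx = 82, Σy = 135, Σx² = 1330, Σy² = 3147, Σxy = 1833
nΣxy − ΣxΣy = 10998 − 11070 = -72
nΣx² − (Σx)² = 7980 − 6724 = 1256; nΣy² − (Σy)² = 18882 − 18225 = 657
r = -72 / √(1256 × 657) = -72 / 908.4008 ≈ -0.0793

-0.0793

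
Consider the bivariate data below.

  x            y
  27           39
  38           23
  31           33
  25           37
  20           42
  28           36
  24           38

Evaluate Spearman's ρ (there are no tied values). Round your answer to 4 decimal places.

Rank x: 4, 7, 6, 3, 1, 5, 2
Rank y: 6, 1, 2, 4, 7, 3, 5
d = rank(x) − rank(y): -2, 6, 4, -1, -6, 2, -3; Σd² = 106
ρ = 1 − 6Σd² / [n(n²−1)] = 1 − 6×106 / (7×48) = 1 − 636/336 ≈ -0.8929

-0.8929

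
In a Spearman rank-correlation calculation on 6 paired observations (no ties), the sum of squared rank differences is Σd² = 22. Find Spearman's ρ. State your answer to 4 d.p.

ρ = 1 − 6Σd² / [n(n²−1)] = 1 − 6×22 / (6×35)
  = 1 − 132/210 = 1 − 0.62857 ≈ 0.3714

0.3714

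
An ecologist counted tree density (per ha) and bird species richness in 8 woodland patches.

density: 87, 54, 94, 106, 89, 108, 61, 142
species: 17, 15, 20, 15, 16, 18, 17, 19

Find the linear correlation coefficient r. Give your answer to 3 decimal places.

0.491

n = 8, Σx = 741, Σy = 137, Σx² = 74027, Σy² = 2369, Σxy = 12862
nΣxy − ΣxΣy = 102896 − 101517 = 1379
nΣx² − (Σx)² = 592216 − 549081 = 43135; nΣy² − (Σy)² = 18952 − 18769 = 183
r = 1379 / √(43135 × 183) = 1379 / 2809.5738 ≈ 0.491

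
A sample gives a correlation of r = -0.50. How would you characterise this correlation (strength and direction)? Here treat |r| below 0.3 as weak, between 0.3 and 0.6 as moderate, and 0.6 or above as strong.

r = -0.50 < 0 so the relationship is negative.
|r| = 0.50, which falls in the moderate range.

moderate negative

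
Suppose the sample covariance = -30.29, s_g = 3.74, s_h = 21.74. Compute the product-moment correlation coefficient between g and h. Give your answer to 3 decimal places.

-0.373

r = Cov(g,h) / (s_g · s_h) = -30.29 / (3.74 × 21.74)
  = -30.29 / 81.3076 ≈ -0.373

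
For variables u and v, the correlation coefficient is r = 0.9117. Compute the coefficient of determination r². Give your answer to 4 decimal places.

r² = (0.9117)² = 0.8312

0.8312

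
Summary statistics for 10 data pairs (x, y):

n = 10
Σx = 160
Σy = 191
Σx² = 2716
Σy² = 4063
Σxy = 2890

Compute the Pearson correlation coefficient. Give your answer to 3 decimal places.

-0.652

r = (nΣxy − ΣxΣy) / √[(nΣx² − (Σx)²)(nΣy² − (Σy)²)]
Numerator: 10×2890 − 160×191 = -1660
Denominator: √[(27160 − 25600)(40630 − 36481)] = √[1560 × 4149] = 2544.0991
r = -1660 / 2544.0991 ≈ -0.652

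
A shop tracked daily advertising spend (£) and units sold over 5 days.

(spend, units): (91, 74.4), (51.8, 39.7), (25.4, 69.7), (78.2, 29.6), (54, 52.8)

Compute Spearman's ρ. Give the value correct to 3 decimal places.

Rank spend: 5, 2, 1, 4, 3
Rank units: 5, 2, 4, 1, 3
d = rank(spend) − rank(units): 0, 0, -3, 3, 0; Σd² = 18
ρ = 1 − 6Σd² / [n(n²−1)] = 1 − 6×18 / (5×24) = 1 − 108/120 ≈ 0.100

0.100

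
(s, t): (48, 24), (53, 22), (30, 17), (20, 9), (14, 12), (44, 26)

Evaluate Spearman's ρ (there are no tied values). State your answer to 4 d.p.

0.7143

Rank s: 5, 6, 3, 2, 1, 4
Rank t: 5, 4, 3, 1, 2, 6
d = rank(s) − rank(t): 0, 2, 0, 1, -1, -2; Σd² = 10
ρ = 1 − 6Σd² / [n(n²−1)] = 1 − 6×10 / (6×35) = 1 − 60/210 ≈ 0.7143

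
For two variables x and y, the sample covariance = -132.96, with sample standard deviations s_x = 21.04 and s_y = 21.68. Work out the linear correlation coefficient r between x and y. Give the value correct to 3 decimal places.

-0.291

r = Cov(x,y) / (s_x · s_y) = -132.96 / (21.04 × 21.68)
  = -132.96 / 456.1472 ≈ -0.291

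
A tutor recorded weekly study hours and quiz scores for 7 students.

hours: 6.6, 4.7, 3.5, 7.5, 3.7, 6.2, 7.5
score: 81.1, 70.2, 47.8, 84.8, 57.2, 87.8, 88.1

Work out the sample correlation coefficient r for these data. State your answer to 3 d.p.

n = 7, Σx = 39.7, Σy = 517, Σx² = 242.53, Σy² = 39723.42, Σxy = 3085.25
nΣxy − ΣxΣy = 21596.75 − 20524.9 = 1071.85
nΣx² − (Σx)² = 1697.71 − 1576.09 = 121.62; nΣy² − (Σy)² = 278063.94 − 267289 = 10774.94
r = 1071.85 / √(121.62 × 10774.94) = 1071.85 / 1144.7481 ≈ 0.936

0.936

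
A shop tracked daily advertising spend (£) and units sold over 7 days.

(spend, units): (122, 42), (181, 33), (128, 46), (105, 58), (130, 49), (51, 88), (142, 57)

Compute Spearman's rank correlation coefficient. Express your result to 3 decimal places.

Rank spend: 3, 7, 4, 2, 5, 1, 6
Rank units: 2, 1, 3, 6, 4, 7, 5
d = rank(spend) − rank(units): 1, 6, 1, -4, 1, -6, 1; Σd² = 92
ρ = 1 − 6Σd² / [n(n²−1)] = 1 − 6×92 / (7×48) = 1 − 552/336 ≈ -0.643

-0.643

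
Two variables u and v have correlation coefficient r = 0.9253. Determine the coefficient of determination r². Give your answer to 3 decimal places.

0.856

r² = (0.9253)² = 0.856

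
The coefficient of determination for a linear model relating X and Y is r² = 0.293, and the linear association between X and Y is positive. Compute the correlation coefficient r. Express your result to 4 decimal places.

0.5413

|r| = √0.293 = 0.5413
The association is positive, so r = 0.5413.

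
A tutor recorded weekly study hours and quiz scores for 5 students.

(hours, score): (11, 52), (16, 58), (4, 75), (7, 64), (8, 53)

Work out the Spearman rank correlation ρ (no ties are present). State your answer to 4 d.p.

Rank hours: 4, 5, 1, 2, 3
Rank score: 1, 3, 5, 4, 2
d = rank(hours) − rank(score): 3, 2, -4, -2, 1; Σd² = 34
ρ = 1 − 6Σd² / [n(n²−1)] = 1 − 6×34 / (5×24) = 1 − 204/120 ≈ -0.7000

-0.7000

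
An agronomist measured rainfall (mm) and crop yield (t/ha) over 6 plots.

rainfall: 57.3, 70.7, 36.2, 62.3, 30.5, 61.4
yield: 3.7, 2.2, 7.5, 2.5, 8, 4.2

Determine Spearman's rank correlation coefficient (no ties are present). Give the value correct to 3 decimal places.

Rank rainfall: 3, 6, 2, 5, 1, 4
Rank yield: 3, 1, 5, 2, 6, 4
d = rank(rainfall) − rank(yield): 0, 5, -3, 3, -5, 0; Σd² = 68
ρ = 1 − 6Σd² / [n(n²−1)] = 1 − 6×68 / (6×35) = 1 − 408/210 ≈ -0.943

-0.943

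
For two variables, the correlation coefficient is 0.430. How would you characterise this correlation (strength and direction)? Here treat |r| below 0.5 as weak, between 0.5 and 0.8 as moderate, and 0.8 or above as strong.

weak positive

r = 0.430 > 0 so the relationship is positive.
|r| = 0.430, which falls in the weak range.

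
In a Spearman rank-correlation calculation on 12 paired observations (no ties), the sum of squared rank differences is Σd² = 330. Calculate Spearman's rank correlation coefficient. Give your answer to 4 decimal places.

ρ = 1 − 6Σd² / [n(n²−1)] = 1 − 6×330 / (12×143)
  = 1 − 1980/1716 = 1 − 1.15385 ≈ -0.1538

-0.1538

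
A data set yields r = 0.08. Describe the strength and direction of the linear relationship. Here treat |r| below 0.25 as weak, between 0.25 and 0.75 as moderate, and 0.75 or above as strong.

weak positive

r = 0.08 > 0 so the relationship is positive.
|r| = 0.08, which falls in the weak range.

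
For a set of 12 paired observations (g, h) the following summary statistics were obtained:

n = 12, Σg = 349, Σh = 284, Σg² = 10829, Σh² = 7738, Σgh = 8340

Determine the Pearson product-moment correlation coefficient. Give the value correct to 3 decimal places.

0.097

r = (nΣgh − ΣgΣh) / √[(nΣg² − (Σg)²)(nΣh² − (Σh)²)]
Numerator: 12×8340 − 349×284 = 964
Denominator: √[(129948 − 121801)(92856 − 80656)] = √[8147 × 12200] = 9969.6239
r = 964 / 9969.6239 ≈ 0.097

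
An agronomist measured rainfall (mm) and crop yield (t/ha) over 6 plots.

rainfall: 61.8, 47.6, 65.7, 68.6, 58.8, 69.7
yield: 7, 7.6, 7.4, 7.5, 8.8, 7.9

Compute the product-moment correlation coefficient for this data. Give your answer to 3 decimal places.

n = 6, Σx = 372.2, Σy = 46.2, Σx² = 23422.98, Σy² = 357.62, Σxy = 2863.11
nΣxy − ΣxΣy = 17178.66 − 17195.64 = -16.98
nΣx² − (Σx)² = 140537.88 − 138532.84 = 2005.04; nΣy² − (Σy)² = 2145.72 − 2134.44 = 11.28
r = -16.98 / √(2005.04 × 11.28) = -16.98 / 150.3890 ≈ -0.113

-0.113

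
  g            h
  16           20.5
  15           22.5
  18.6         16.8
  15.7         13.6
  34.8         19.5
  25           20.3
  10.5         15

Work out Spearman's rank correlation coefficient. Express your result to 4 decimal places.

0.1429

Rank g: 4, 2, 5, 3, 7, 6, 1
Rank h: 6, 7, 3, 1, 4, 5, 2
d = rank(g) − rank(h): -2, -5, 2, 2, 3, 1, -1; Σd² = 48
ρ = 1 − 6Σd² / [n(n²−1)] = 1 − 6×48 / (7×48) = 1 − 288/336 ≈ 0.1429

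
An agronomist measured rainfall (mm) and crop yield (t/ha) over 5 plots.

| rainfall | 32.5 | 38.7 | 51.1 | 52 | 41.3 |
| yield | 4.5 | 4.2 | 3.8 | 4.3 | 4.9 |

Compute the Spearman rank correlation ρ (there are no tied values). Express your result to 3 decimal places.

-0.300

Rank rainfall: 1, 2, 4, 5, 3
Rank yield: 4, 2, 1, 3, 5
d = rank(rainfall) − rank(yield): -3, 0, 3, 2, -2; Σd² = 26
ρ = 1 − 6Σd² / [n(n²−1)] = 1 − 6×26 / (5×24) = 1 − 156/120 ≈ -0.300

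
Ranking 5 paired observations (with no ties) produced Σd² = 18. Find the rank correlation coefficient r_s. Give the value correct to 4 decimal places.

0.1000

ρ = 1 − 6Σd² / [n(n²−1)] = 1 − 6×18 / (5×24)
  = 1 − 108/120 = 1 − 0.90000 ≈ 0.1000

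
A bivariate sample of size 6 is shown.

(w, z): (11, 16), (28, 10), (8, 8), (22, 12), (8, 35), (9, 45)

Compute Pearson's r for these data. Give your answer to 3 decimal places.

n = 6, Σw = 86, Σz = 126, Σw² = 1598, Σz² = 3814, Σwz = 1469
nΣwz − ΣwΣz = 8814 − 10836 = -2022
nΣw² − (Σw)² = 9588 − 7396 = 2192; nΣz² − (Σz)² = 22884 − 15876 = 7008
r = -2022 / √(2192 × 7008) = -2022 / 3919.3795 ≈ -0.516

-0.516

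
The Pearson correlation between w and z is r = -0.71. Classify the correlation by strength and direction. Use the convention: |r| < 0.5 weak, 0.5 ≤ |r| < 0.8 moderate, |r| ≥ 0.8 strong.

r = -0.71 < 0 so the relationship is negative.
|r| = 0.71, which falls in the moderate range.

moderate negative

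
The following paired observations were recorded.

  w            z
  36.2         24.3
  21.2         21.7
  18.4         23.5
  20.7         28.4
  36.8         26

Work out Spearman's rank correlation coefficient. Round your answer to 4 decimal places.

Rank w: 4, 3, 1, 2, 5
Rank z: 3, 1, 2, 5, 4
d = rank(w) − rank(z): 1, 2, -1, -3, 1; Σd² = 16
ρ = 1 − 6Σd² / [n(n²−1)] = 1 − 6×16 / (5×24) = 1 − 96/120 ≈ 0.2000

0.2000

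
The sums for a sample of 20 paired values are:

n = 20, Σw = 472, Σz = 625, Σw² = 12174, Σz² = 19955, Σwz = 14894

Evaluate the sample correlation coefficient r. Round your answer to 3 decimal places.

0.217

r = (nΣwz − ΣwΣz) / √[(nΣw² − (Σw)²)(nΣz² − (Σz)²)]
Numerator: 20×14894 − 472×625 = 2880
Denominator: √[(243480 − 222784)(399100 − 390625)] = √[20696 × 8475] = 13243.8137
r = 2880 / 13243.8137 ≈ 0.217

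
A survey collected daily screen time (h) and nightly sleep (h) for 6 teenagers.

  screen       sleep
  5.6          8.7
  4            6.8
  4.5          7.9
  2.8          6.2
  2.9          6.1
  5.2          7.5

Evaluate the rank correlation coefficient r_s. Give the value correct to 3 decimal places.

Rank screen: 6, 3, 4, 1, 2, 5
Rank sleep: 6, 3, 5, 2, 1, 4
d = rank(screen) − rank(sleep): 0, 0, -1, -1, 1, 1; Σd² = 4
ρ = 1 − 6Σd² / [n(n²−1)] = 1 − 6×4 / (6×35) = 1 − 24/210 ≈ 0.886

0.886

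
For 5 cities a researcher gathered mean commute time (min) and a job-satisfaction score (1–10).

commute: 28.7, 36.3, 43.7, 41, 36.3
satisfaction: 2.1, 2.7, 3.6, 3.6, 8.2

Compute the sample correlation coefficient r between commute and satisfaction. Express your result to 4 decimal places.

0.1710

n = 5, Σx = 186, Σy = 20.2, Σx² = 7049.76, Σy² = 104.86, Σxy = 760.86
nΣxy − ΣxΣy = 3804.3 − 3757.2 = 47.1
nΣx² − (Σx)² = 35248.8 − 34596 = 652.8; nΣy² − (Σy)² = 524.3 − 408.04 = 116.26
r = 47.1 / √(652.8 × 116.26) = 47.1 / 275.4896 ≈ 0.1710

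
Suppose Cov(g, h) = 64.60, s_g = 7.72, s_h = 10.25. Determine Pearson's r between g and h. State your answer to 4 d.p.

r = Cov(g,h) / (s_g · s_h) = 64.60 / (7.72 × 10.25)
  = 64.60 / 79.1300 ≈ 0.8164

0.8164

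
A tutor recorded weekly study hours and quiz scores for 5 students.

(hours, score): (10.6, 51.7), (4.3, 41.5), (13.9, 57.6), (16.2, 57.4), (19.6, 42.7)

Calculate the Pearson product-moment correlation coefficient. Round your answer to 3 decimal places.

n = 5, Σx = 64.6, Σy = 250.9, Σx² = 970.66, Σy² = 12830.95, Σxy = 3293.91
nΣxy − ΣxΣy = 16469.55 − 16208.14 = 261.41
nΣx² − (Σx)² = 4853.3 − 4173.16 = 680.14; nΣy² − (Σy)² = 64154.75 − 62950.81 = 1203.94
r = 261.41 / √(680.14 × 1203.94) = 261.41 / 904.9021 ≈ 0.289

0.289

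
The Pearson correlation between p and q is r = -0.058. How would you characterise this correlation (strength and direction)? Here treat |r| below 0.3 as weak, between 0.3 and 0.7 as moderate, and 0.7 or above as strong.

r = -0.058 < 0 so the relationship is negative.
|r| = 0.058, which falls in the weak range.

weak negative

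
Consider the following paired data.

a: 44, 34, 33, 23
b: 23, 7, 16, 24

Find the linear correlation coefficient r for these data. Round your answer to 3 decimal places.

n = 4, Σa = 134, Σb = 70, Σa² = 4710, Σb² = 1410, Σab = 2330
nΣab − ΣaΣb = 9320 − 9380 = -60
nΣa² − (Σa)² = 18840 − 17956 = 884; nΣb² − (Σb)² = 5640 − 4900 = 740
r = -60 / √(884 × 740) = -60 / 808.8016 ≈ -0.074

-0.074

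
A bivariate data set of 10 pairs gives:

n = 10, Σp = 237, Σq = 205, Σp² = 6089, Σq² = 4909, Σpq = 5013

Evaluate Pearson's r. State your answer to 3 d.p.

0.268

r = (nΣpq − ΣpΣq) / √[(nΣp² − (Σp)²)(nΣq² − (Σq)²)]
Numerator: 10×5013 − 237×205 = 1545
Denominator: √[(60890 − 56169)(49090 − 42025)] = √[4721 × 7065] = 5775.2805
r = 1545 / 5775.2805 ≈ 0.268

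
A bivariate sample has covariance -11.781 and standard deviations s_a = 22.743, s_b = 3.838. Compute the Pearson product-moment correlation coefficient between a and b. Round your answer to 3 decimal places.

-0.135

r = Cov(a,b) / (s_a · s_b) = -11.781 / (22.743 × 3.838)
  = -11.781 / 87.2876 ≈ -0.135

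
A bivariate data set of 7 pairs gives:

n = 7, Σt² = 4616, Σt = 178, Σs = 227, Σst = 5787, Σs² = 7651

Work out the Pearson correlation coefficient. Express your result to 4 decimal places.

r = (nΣst − ΣsΣt) / √[(nΣs² − (Σs)²)(nΣt² − (Σt)²)]
Numerator: 7×5787 − 227×178 = 103
Denominator: √[(53557 − 51529)(32312 − 31684)] = √[2028 × 628] = 1128.5318
r = 103 / 1128.5318 ≈ 0.0913

0.0913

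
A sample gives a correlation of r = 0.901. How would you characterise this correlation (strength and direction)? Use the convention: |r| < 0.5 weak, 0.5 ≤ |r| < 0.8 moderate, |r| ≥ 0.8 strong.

strong positive

r = 0.901 > 0 so the relationship is positive.
|r| = 0.901, which falls in the strong range.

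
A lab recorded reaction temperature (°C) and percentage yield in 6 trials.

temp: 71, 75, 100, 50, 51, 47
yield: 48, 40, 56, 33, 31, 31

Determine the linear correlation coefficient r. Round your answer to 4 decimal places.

0.9480

n = 6, Σx = 394, Σy = 239, Σx² = 27976, Σy² = 10051, Σxy = 16696
nΣxy − ΣxΣy = 100176 − 94166 = 6010
nΣx² − (Σx)² = 167856 − 155236 = 12620; nΣy² − (Σy)² = 60306 − 57121 = 3185
r = 6010 / √(12620 × 3185) = 6010 / 6339.9290 ≈ 0.9480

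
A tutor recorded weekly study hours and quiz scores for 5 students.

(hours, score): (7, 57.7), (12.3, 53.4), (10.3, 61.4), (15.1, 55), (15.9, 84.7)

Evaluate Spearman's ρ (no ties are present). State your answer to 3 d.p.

Rank hours: 1, 3, 2, 4, 5
Rank score: 3, 1, 4, 2, 5
d = rank(hours) − rank(score): -2, 2, -2, 2, 0; Σd² = 16
ρ = 1 − 6Σd² / [n(n²−1)] = 1 − 6×16 / (5×24) = 1 − 96/120 ≈ 0.200

0.200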